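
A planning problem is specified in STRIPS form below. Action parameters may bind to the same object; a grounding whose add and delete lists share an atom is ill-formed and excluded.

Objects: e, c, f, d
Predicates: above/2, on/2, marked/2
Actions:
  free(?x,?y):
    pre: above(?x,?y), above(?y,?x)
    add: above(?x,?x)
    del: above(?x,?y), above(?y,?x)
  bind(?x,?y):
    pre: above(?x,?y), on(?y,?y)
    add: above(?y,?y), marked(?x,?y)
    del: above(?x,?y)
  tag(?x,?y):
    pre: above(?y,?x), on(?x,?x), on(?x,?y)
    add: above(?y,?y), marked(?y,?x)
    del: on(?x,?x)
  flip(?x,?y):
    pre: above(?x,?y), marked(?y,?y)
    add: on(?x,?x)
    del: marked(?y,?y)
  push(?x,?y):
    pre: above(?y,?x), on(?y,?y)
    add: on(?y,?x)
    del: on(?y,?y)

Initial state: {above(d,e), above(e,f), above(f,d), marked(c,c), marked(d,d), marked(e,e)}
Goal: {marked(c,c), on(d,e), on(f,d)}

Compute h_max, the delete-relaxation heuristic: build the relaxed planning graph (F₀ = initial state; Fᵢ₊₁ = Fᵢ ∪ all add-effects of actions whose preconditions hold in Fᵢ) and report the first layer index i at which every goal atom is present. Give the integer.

F0 = init (6 atoms)
F1 = F0 ∪ {on(d,d), on(f,f)}  (8 atoms)
F2 = F1 ∪ {above(d,d), above(f,f), marked(e,f), marked(f,d), on(d,e), on(f,d)}  (14 atoms)
goal ⊆ F2  ⇒  h_max = 2

2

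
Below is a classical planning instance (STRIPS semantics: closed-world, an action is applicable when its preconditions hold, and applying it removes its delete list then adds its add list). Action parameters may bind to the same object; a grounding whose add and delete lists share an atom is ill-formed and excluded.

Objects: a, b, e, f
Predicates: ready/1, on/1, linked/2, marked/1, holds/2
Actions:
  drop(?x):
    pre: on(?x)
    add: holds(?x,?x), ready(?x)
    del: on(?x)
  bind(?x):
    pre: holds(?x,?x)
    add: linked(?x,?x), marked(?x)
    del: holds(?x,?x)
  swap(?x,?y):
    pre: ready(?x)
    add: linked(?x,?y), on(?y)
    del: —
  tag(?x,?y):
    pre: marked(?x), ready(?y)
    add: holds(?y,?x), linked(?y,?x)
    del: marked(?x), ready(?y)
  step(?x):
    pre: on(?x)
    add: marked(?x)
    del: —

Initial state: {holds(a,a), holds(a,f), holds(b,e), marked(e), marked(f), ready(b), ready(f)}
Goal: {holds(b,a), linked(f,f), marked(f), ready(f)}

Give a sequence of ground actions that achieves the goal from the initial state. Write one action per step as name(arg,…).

1. bind(a)  →  {holds(a,f), holds(b,e), linked(a,a), marked(a), marked(e), marked(f), ready(b), ready(f)}
2. swap(f,f)  →  {holds(a,f), holds(b,e), linked(a,a), linked(f,f), marked(a), marked(e), marked(f), on(f), ready(b), ready(f)}
3. tag(a,b)  →  {holds(a,f), holds(b,a), holds(b,e), linked(a,a), linked(b,a), linked(f,f), marked(e), marked(f), on(f), ready(f)}

bind(a); swap(f,f); tag(a,b)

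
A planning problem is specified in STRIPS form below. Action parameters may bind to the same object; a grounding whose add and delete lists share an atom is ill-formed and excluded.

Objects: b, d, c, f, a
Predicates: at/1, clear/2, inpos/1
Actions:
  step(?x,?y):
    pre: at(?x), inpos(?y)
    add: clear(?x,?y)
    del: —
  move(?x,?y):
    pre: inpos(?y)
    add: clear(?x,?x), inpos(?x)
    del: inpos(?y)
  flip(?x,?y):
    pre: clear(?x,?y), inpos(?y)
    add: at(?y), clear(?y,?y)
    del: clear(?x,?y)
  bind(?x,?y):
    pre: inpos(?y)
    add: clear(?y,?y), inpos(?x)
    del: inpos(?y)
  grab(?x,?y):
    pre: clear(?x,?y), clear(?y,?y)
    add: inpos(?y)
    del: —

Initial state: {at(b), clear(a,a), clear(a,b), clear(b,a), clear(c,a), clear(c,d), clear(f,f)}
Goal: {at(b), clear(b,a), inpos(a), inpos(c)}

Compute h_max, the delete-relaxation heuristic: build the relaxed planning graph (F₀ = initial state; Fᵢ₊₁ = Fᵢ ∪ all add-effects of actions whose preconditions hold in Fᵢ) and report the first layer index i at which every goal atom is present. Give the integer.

F0 = init (7 atoms)
F1 = F0 ∪ {inpos(a), inpos(f)}  (9 atoms)
F2 = F1 ∪ {at(a), clear(b,b), clear(b,f), clear(c,c), clear(d,d), inpos(b), inpos(c), inpos(d)}  (17 atoms)
goal ⊆ F2  ⇒  h_max = 2

2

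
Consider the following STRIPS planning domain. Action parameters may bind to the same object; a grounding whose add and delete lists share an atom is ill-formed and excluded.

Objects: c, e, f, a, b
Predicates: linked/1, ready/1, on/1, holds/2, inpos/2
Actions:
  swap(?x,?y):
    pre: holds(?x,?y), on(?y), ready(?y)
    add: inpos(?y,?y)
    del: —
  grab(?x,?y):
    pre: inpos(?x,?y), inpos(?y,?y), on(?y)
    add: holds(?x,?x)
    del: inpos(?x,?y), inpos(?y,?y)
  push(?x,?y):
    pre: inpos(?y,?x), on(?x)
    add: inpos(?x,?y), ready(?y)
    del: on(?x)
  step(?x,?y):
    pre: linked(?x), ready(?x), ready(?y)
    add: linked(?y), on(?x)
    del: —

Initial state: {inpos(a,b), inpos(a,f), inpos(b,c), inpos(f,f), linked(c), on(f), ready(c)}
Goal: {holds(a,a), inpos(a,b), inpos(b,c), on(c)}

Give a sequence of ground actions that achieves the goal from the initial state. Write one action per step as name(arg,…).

1. grab(a,f)  →  {holds(a,a), inpos(a,b), inpos(b,c), linked(c), on(f), ready(c)}
2. step(c,c)  →  {holds(a,a), inpos(a,b), inpos(b,c), linked(c), on(c), on(f), ready(c)}

grab(a,f); step(c,c)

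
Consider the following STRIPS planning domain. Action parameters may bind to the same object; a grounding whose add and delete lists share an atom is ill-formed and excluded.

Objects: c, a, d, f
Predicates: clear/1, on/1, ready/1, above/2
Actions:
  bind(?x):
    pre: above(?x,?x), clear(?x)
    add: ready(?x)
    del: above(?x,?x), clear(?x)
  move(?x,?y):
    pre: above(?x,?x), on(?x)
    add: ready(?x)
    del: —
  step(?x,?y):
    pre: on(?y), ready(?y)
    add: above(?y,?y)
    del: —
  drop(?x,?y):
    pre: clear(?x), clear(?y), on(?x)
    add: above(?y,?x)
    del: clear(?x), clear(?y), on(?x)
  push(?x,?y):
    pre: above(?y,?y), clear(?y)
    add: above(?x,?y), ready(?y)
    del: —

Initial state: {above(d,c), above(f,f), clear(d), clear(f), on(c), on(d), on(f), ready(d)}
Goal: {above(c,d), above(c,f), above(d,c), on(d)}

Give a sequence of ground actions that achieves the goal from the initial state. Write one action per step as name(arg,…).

step(c,d); push(c,d); push(c,f)

1. step(c,d)  →  {above(d,c), above(d,d), above(f,f), clear(d), clear(f), on(c), on(d), on(f), ready(d)}
2. push(c,d)  →  {above(c,d), above(d,c), above(d,d), above(f,f), clear(d), clear(f), on(c), on(d), on(f), ready(d)}
3. push(c,f)  →  {above(c,d), above(c,f), above(d,c), above(d,d), above(f,f), clear(d), clear(f), on(c), on(d), on(f), ready(d), ready(f)}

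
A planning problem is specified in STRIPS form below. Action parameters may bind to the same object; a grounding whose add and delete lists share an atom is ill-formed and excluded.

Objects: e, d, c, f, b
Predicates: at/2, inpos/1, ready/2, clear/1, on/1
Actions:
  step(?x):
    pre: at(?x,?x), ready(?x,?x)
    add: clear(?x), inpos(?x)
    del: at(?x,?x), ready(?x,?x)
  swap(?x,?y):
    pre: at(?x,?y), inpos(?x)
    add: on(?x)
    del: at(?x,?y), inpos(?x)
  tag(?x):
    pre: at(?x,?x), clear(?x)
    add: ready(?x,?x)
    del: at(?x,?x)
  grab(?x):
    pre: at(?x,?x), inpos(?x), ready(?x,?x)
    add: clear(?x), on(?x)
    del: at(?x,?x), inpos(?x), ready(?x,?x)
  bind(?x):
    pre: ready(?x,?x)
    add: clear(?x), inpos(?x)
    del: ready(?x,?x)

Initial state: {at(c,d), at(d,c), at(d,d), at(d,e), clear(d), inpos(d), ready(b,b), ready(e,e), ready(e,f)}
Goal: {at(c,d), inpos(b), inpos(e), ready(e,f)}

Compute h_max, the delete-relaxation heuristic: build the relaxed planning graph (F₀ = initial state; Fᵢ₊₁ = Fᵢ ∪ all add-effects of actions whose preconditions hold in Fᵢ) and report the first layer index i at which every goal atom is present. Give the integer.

1

F0 = init (9 atoms)
F1 = F0 ∪ {clear(b), clear(e), inpos(b), inpos(e), on(d), ready(d,d)}  (15 atoms)
goal ⊆ F1  ⇒  h_max = 1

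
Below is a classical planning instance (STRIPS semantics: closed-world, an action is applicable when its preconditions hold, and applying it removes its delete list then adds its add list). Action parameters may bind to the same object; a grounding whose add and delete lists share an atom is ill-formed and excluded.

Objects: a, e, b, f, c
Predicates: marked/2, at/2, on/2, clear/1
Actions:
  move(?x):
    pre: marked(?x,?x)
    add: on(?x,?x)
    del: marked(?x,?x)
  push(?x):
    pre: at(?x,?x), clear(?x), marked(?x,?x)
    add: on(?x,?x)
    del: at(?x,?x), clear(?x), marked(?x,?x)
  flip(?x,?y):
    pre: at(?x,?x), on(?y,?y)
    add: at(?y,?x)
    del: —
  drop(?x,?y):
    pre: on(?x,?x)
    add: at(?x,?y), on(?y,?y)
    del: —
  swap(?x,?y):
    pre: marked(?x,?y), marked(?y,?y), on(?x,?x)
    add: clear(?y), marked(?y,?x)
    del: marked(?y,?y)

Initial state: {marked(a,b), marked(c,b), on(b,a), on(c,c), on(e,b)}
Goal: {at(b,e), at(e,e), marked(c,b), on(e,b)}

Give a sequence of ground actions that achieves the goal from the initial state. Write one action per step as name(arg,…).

drop(c,b); drop(b,e); drop(e,e)

1. drop(c,b)  →  {at(c,b), marked(a,b), marked(c,b), on(b,a), on(b,b), on(c,c), on(e,b)}
2. drop(b,e)  →  {at(b,e), at(c,b), marked(a,b), marked(c,b), on(b,a), on(b,b), on(c,c), on(e,b), on(e,e)}
3. drop(e,e)  →  {at(b,e), at(c,b), at(e,e), marked(a,b), marked(c,b), on(b,a), on(b,b), on(c,c), on(e,b), on(e,e)}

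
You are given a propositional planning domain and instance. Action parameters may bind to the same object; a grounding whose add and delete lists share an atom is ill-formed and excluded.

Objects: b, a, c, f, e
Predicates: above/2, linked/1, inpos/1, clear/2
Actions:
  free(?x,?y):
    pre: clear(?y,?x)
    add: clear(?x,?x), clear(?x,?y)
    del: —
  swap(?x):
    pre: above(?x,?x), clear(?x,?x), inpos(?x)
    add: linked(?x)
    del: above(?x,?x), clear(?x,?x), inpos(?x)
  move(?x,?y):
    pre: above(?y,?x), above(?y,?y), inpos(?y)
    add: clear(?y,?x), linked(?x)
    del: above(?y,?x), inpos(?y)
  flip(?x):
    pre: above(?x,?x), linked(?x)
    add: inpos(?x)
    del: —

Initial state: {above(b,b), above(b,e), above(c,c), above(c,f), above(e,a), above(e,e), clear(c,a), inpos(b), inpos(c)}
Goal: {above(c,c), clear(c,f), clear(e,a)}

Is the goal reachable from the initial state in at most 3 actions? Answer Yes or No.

No

1. move(f,c)  →  {above(b,b), above(b,e), above(c,c), above(e,a), above(e,e), clear(c,a), clear(c,f), inpos(b), linked(f)}
2. move(e,b)  →  {above(b,b), above(c,c), above(e,a), above(e,e), clear(b,e), clear(c,a), clear(c,f), linked(e), linked(f)}
3. flip(e)  →  {above(b,b), above(c,c), above(e,a), above(e,e), clear(b,e), clear(c,a), clear(c,f), inpos(e), linked(e), linked(f)}
4. move(a,e)  →  {above(b,b), above(c,c), above(e,e), clear(b,e), clear(c,a), clear(c,f), clear(e,a), linked(a), linked(e), linked(f)}
optimal plan length = 4; 4 > 3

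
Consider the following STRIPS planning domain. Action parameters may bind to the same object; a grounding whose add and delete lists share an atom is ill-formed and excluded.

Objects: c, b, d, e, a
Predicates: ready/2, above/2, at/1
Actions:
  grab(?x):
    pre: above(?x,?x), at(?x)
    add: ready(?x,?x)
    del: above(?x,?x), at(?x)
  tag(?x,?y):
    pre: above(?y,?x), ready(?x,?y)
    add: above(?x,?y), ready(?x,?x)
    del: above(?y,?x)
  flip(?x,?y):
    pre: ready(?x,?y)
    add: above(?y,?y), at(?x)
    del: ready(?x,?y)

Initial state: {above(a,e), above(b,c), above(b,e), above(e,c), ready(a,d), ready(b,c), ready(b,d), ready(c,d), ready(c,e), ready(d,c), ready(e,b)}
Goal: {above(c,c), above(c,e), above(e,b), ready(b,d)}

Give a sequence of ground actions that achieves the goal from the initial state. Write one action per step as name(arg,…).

tag(c,e); tag(e,b); flip(c,c)

1. tag(c,e)  →  {above(a,e), above(b,c), above(b,e), above(c,e), ready(a,d), ready(b,c), ready(b,d), ready(c,c), ready(c,d), ready(c,e), ready(d,c), ready(e,b)}
2. tag(e,b)  →  {above(a,e), above(b,c), above(c,e), above(e,b), ready(a,d), ready(b,c), ready(b,d), ready(c,c), ready(c,d), ready(c,e), ready(d,c), ready(e,b), ready(e,e)}
3. flip(c,c)  →  {above(a,e), above(b,c), above(c,c), above(c,e), above(e,b), at(c), ready(a,d), ready(b,c), ready(b,d), ready(c,d), ready(c,e), ready(d,c), ready(e,b), ready(e,e)}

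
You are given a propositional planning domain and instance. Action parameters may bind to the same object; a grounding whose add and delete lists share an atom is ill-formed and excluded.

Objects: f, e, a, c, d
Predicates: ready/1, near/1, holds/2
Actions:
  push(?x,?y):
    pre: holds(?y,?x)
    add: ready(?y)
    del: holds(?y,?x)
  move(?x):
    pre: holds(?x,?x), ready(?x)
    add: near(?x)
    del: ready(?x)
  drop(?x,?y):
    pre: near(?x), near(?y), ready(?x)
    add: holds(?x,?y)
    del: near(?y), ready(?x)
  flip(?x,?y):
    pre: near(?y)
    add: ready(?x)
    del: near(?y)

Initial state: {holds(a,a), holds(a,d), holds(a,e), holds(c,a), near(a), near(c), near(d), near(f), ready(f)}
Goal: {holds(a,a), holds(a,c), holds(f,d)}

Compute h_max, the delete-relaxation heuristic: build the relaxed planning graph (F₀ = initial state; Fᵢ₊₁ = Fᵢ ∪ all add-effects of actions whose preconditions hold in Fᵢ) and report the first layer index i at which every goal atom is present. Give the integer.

F0 = init (9 atoms)
F1 = F0 ∪ {holds(f,a), holds(f,c), holds(f,d), holds(f,f), ready(a), ready(c), ready(d), ready(e)}  (17 atoms)
F2 = F1 ∪ {holds(a,c), holds(a,f), holds(c,c), holds(c,d), holds(c,f), holds(d,a), holds(d,c), holds(d,d), holds(d,f)}  (26 atoms)
goal ⊆ F2  ⇒  h_max = 2

2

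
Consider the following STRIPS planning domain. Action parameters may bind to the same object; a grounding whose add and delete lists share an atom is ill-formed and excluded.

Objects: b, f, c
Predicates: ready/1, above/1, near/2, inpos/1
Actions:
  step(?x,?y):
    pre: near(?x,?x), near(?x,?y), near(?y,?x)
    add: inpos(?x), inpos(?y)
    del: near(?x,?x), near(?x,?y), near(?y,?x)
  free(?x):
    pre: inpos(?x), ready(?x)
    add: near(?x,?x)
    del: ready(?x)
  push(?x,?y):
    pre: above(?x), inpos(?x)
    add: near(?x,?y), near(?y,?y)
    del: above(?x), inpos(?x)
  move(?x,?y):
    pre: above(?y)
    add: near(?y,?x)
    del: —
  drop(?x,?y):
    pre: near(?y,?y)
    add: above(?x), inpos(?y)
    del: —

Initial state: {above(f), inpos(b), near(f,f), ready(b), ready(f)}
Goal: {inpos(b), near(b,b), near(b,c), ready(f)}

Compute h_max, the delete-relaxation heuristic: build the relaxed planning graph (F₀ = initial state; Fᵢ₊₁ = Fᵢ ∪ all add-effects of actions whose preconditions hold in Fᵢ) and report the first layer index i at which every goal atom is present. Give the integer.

2

F0 = init (5 atoms)
F1 = F0 ∪ {above(b), above(c), inpos(f), near(b,b), near(f,b), near(f,c)}  (11 atoms)
F2 = F1 ∪ {near(b,c), near(b,f), near(c,b), near(c,c), near(c,f)}  (16 atoms)
goal ⊆ F2  ⇒  h_max = 2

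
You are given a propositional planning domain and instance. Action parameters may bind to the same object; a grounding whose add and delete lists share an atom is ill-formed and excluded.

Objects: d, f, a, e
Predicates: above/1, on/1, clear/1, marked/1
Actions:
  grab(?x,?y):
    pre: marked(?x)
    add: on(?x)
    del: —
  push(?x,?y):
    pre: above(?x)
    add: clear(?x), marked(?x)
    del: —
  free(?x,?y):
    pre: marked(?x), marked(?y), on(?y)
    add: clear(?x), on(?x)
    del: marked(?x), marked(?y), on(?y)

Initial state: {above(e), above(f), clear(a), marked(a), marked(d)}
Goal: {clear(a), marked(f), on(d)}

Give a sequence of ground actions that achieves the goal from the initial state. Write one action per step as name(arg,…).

1. grab(d,d)  →  {above(e), above(f), clear(a), marked(a), marked(d), on(d)}
2. push(f,d)  →  {above(e), above(f), clear(a), clear(f), marked(a), marked(d), marked(f), on(d)}

grab(d,d); push(f,d)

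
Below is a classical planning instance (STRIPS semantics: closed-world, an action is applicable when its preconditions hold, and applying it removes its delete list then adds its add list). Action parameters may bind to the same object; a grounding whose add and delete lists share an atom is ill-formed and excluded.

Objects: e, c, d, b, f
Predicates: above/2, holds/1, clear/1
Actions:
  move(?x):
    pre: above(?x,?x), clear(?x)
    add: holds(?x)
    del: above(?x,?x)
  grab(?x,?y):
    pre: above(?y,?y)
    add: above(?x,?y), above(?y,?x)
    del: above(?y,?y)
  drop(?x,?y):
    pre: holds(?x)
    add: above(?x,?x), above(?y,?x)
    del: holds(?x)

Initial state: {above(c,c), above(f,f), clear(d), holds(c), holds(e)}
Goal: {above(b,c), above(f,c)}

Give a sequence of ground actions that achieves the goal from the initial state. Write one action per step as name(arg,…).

grab(c,f); grab(b,c)

1. grab(c,f)  →  {above(c,c), above(c,f), above(f,c), clear(d), holds(c), holds(e)}
2. grab(b,c)  →  {above(b,c), above(c,b), above(c,f), above(f,c), clear(d), holds(c), holds(e)}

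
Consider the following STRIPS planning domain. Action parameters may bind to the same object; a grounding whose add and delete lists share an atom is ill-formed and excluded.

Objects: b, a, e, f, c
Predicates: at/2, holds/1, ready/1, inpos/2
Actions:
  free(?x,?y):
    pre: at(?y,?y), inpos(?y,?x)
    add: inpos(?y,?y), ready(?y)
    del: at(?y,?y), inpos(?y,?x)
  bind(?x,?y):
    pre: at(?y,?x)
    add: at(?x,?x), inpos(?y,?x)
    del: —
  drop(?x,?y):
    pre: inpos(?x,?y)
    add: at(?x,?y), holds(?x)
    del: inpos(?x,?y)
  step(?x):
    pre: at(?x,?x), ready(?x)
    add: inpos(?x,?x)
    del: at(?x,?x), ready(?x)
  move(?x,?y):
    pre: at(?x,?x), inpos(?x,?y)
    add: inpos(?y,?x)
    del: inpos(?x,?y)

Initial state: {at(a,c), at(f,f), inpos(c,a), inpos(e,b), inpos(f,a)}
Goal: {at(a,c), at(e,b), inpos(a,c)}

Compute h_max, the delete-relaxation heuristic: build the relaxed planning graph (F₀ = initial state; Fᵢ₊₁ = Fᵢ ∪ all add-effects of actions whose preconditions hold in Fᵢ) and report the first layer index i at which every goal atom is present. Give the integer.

F0 = init (5 atoms)
F1 = F0 ∪ {at(c,a), at(c,c), at(e,b), at(f,a), holds(c), holds(e), holds(f), inpos(a,c), inpos(a,f), inpos(f,f), ready(f)}  (16 atoms)
goal ⊆ F1  ⇒  h_max = 1

1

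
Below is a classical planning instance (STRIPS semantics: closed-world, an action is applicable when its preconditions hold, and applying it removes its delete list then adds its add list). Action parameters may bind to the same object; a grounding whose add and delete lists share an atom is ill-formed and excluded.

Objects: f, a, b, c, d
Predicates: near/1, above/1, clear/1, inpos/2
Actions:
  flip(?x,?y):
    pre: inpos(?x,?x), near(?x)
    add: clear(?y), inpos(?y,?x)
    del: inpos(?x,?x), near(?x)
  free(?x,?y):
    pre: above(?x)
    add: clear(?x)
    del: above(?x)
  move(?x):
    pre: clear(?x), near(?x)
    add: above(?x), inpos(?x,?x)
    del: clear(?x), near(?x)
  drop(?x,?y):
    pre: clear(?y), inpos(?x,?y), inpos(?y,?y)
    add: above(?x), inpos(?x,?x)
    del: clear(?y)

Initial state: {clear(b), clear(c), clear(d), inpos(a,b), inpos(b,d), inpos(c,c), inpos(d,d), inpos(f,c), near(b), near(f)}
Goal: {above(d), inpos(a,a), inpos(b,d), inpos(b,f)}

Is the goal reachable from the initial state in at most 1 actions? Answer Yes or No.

No

1. move(b)  →  {above(b), clear(c), clear(d), inpos(a,b), inpos(b,b), inpos(b,d), inpos(c,c), inpos(d,d), inpos(f,c), near(f)}
2. drop(f,c)  →  {above(b), above(f), clear(d), inpos(a,b), inpos(b,b), inpos(b,d), inpos(c,c), inpos(d,d), inpos(f,c), inpos(f,f), near(f)}
3. flip(f,b)  →  {above(b), above(f), clear(b), clear(d), inpos(a,b), inpos(b,b), inpos(b,d), inpos(b,f), inpos(c,c), inpos(d,d), inpos(f,c)}
4. drop(a,b)  →  {above(a), above(b), above(f), clear(d), inpos(a,a), inpos(a,b), inpos(b,b), inpos(b,d), inpos(b,f), inpos(c,c), inpos(d,d), inpos(f,c)}
5. drop(d,d)  →  {above(a), above(b), above(d), above(f), inpos(a,a), inpos(a,b), inpos(b,b), inpos(b,d), inpos(b,f), inpos(c,c), inpos(d,d), inpos(f,c)}
optimal plan length = 5; 5 > 1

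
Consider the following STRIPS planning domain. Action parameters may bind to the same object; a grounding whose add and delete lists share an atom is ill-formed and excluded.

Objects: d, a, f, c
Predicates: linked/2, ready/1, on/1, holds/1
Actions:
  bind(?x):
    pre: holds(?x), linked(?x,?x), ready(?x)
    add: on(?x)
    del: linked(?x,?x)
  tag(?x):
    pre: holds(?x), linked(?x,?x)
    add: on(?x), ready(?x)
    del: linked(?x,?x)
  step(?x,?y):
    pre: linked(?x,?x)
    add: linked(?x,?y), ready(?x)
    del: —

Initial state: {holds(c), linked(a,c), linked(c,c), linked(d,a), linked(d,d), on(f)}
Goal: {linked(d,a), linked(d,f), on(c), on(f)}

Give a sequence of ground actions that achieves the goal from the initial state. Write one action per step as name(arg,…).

1. tag(c)  →  {holds(c), linked(a,c), linked(d,a), linked(d,d), on(c), on(f), ready(c)}
2. step(d,f)  →  {holds(c), linked(a,c), linked(d,a), linked(d,d), linked(d,f), on(c), on(f), ready(c), ready(d)}

tag(c); step(d,f)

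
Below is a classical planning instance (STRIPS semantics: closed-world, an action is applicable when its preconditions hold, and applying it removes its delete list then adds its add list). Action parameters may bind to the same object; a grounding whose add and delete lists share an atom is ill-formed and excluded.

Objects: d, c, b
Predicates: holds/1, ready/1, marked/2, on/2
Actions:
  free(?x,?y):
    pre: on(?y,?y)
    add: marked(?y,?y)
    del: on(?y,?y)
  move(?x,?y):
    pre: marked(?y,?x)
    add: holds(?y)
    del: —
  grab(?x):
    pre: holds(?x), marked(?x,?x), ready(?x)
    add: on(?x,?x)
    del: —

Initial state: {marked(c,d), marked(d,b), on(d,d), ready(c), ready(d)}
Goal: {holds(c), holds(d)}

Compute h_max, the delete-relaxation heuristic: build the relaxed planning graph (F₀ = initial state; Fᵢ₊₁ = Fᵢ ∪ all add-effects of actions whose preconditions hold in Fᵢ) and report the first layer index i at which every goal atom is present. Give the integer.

1

F0 = init (5 atoms)
F1 = F0 ∪ {holds(c), holds(d), marked(d,d)}  (8 atoms)
goal ⊆ F1  ⇒  h_max = 1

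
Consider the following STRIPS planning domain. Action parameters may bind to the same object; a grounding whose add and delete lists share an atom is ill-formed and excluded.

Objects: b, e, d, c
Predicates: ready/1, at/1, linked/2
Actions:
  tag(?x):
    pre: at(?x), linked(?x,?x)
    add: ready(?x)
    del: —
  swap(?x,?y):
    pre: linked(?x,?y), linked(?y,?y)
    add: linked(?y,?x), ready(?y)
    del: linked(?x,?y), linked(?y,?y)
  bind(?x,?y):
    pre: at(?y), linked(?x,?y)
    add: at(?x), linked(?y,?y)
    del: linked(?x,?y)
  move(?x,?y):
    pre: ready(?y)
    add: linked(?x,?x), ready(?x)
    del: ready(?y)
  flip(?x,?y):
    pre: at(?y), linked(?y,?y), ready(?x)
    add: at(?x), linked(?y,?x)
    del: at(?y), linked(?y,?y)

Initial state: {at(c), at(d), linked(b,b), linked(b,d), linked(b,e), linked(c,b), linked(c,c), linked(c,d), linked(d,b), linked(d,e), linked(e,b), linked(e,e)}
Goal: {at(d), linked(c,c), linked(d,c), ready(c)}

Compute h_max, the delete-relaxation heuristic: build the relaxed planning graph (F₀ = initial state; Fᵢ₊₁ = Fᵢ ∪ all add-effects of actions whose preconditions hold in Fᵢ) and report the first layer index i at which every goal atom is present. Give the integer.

F0 = init (12 atoms)
F1 = F0 ∪ {at(b), linked(b,c), linked(d,d), linked(e,d), ready(b), ready(c), ready(e)}  (19 atoms)
F2 = F1 ∪ {at(e), linked(c,e), linked(d,c), ready(d)}  (23 atoms)
goal ⊆ F2  ⇒  h_max = 2

2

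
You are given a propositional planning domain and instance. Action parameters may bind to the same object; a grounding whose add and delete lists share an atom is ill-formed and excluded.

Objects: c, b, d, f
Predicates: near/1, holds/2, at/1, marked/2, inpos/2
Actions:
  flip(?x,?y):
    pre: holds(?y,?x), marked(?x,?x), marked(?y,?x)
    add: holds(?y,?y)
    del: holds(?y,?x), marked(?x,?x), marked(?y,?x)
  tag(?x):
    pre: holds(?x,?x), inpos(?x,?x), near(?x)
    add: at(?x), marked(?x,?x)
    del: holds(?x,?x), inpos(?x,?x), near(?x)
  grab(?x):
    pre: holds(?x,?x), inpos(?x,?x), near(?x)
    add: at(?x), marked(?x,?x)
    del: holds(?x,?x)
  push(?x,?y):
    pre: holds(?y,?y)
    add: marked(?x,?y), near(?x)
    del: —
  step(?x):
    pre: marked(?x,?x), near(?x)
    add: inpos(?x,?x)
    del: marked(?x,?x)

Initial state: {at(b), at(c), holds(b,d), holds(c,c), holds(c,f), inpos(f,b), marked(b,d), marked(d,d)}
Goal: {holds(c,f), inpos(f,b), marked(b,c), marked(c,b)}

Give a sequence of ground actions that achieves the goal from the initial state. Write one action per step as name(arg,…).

1. flip(d,b)  →  {at(b), at(c), holds(b,b), holds(c,c), holds(c,f), inpos(f,b)}
2. push(c,b)  →  {at(b), at(c), holds(b,b), holds(c,c), holds(c,f), inpos(f,b), marked(c,b), near(c)}
3. push(b,c)  →  {at(b), at(c), holds(b,b), holds(c,c), holds(c,f), inpos(f,b), marked(b,c), marked(c,b), near(b), near(c)}

flip(d,b); push(c,b); push(b,c)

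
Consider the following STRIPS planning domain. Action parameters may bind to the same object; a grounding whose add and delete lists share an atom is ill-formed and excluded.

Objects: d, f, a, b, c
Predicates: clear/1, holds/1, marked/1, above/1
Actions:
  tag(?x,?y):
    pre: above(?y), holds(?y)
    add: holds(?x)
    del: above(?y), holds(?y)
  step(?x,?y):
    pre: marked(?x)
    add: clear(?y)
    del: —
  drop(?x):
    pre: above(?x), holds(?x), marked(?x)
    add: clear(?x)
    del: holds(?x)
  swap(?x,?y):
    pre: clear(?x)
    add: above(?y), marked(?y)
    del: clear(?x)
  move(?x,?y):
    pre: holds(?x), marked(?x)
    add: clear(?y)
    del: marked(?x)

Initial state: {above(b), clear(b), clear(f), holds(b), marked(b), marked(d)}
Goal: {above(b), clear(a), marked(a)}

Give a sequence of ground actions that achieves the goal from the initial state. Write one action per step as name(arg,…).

1. step(d,a)  →  {above(b), clear(a), clear(b), clear(f), holds(b), marked(b), marked(d)}
2. swap(f,a)  →  {above(a), above(b), clear(a), clear(b), holds(b), marked(a), marked(b), marked(d)}

step(d,a); swap(f,a)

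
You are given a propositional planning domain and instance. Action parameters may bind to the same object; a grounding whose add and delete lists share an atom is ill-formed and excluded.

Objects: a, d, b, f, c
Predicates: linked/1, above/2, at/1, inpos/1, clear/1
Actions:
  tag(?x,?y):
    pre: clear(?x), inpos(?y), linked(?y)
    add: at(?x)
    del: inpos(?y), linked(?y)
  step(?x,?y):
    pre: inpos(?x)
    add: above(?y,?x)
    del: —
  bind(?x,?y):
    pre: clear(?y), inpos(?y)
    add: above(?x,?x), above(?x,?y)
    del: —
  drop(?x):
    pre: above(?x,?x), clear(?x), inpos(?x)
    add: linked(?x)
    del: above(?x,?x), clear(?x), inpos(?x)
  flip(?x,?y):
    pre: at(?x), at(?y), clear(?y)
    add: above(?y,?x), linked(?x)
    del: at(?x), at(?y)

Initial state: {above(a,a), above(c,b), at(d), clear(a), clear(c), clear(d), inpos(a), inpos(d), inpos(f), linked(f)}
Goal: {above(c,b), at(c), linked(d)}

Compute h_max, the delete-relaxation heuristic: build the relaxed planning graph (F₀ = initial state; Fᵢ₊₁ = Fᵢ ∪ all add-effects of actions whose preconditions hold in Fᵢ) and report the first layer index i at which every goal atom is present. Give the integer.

1

F0 = init (10 atoms)
F1 = F0 ∪ {above(a,d), above(a,f), above(b,a), above(b,b), above(b,d), above(b,f), above(c,a), above(c,c), above(c,d), above(c,f), above(d,a), above(d,d), above(d,f), above(f,a), above(f,d), above(f,f), at(a), at(c), linked(a), linked(d)}  (30 atoms)
goal ⊆ F1  ⇒  h_max = 1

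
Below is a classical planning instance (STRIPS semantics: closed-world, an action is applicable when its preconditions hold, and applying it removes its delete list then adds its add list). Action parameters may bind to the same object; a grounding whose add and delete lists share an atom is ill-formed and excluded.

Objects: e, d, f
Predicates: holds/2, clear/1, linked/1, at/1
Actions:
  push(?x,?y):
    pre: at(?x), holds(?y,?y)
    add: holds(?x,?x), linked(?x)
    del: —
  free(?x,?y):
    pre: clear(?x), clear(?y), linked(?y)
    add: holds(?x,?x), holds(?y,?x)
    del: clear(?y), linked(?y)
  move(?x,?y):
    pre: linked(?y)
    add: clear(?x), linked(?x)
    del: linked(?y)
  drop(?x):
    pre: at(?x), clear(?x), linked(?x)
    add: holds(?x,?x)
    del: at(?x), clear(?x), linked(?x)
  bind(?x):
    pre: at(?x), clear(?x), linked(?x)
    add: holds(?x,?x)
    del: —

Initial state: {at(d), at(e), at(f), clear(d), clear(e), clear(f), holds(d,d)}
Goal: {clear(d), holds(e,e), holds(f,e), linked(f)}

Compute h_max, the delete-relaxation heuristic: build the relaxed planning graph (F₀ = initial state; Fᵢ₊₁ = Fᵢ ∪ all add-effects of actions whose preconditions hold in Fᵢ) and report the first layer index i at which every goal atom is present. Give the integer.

2

F0 = init (7 atoms)
F1 = F0 ∪ {holds(e,e), holds(f,f), linked(d), linked(e), linked(f)}  (12 atoms)
F2 = F1 ∪ {holds(d,e), holds(d,f), holds(e,d), holds(e,f), holds(f,d), holds(f,e)}  (18 atoms)
goal ⊆ F2  ⇒  h_max = 2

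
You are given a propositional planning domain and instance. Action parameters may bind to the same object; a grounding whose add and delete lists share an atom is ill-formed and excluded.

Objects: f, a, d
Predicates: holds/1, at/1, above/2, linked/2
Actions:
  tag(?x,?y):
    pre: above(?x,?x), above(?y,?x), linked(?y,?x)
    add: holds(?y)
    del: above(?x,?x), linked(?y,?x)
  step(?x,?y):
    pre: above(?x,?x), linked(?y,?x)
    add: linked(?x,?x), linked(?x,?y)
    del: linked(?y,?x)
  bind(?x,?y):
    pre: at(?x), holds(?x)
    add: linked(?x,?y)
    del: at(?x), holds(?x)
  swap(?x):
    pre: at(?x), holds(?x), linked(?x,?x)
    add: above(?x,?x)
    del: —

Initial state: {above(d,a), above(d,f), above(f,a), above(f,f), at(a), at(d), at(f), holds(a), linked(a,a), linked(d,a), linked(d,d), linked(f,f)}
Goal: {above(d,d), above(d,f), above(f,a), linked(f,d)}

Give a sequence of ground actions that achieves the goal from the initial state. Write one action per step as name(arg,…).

tag(f,f); bind(f,d); swap(a); tag(a,d); swap(d)

1. tag(f,f)  →  {above(d,a), above(d,f), above(f,a), at(a), at(d), at(f), holds(a), holds(f), linked(a,a), linked(d,a), linked(d,d)}
2. bind(f,d)  →  {above(d,a), above(d,f), above(f,a), at(a), at(d), holds(a), linked(a,a), linked(d,a), linked(d,d), linked(f,d)}
3. swap(a)  →  {above(a,a), above(d,a), above(d,f), above(f,a), at(a), at(d), holds(a), linked(a,a), linked(d,a), linked(d,d), linked(f,d)}
4. tag(a,d)  →  {above(d,a), above(d,f), above(f,a), at(a), at(d), holds(a), holds(d), linked(a,a), linked(d,d), linked(f,d)}
5. swap(d)  →  {above(d,a), above(d,d), above(d,f), above(f,a), at(a), at(d), holds(a), holds(d), linked(a,a), linked(d,d), linked(f,d)}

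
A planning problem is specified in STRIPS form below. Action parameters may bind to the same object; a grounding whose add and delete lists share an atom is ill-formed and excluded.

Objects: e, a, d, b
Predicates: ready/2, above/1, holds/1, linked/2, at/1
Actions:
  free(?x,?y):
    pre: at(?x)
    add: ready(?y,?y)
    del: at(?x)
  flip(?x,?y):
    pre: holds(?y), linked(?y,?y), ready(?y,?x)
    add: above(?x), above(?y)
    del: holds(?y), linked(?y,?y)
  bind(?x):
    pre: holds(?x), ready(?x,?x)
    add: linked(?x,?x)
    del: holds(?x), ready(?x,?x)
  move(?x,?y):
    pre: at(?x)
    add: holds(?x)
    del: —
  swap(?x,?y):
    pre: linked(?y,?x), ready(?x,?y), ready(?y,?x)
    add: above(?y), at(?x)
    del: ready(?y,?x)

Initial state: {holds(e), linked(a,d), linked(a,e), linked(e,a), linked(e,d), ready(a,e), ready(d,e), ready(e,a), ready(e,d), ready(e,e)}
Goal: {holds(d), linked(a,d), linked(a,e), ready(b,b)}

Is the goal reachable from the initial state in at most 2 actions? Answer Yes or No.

No

1. swap(d,e)  →  {above(e), at(d), holds(e), linked(a,d), linked(a,e), linked(e,a), linked(e,d), ready(a,e), ready(d,e), ready(e,a), ready(e,e)}
2. move(d,e)  →  {above(e), at(d), holds(d), holds(e), linked(a,d), linked(a,e), linked(e,a), linked(e,d), ready(a,e), ready(d,e), ready(e,a), ready(e,e)}
3. free(d,b)  →  {above(e), holds(d), holds(e), linked(a,d), linked(a,e), linked(e,a), linked(e,d), ready(a,e), ready(b,b), ready(d,e), ready(e,a), ready(e,e)}
optimal plan length = 3; 3 > 2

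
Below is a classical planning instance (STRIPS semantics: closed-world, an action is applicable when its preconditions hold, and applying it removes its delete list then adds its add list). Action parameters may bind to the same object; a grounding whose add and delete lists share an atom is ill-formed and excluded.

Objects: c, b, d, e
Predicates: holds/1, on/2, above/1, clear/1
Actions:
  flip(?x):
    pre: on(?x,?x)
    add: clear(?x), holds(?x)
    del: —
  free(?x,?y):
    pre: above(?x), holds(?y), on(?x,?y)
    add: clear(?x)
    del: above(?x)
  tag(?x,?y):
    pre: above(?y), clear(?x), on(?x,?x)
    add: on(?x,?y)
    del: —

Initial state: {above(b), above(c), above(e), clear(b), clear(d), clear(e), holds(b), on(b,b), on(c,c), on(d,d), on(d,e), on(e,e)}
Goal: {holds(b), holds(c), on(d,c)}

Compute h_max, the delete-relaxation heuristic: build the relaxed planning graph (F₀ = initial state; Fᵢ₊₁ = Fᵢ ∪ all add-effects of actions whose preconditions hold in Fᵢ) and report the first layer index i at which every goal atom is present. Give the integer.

1

F0 = init (12 atoms)
F1 = F0 ∪ {clear(c), holds(c), holds(d), holds(e), on(b,c), on(b,e), on(d,b), on(d,c), on(e,b), on(e,c)}  (22 atoms)
goal ⊆ F1  ⇒  h_max = 1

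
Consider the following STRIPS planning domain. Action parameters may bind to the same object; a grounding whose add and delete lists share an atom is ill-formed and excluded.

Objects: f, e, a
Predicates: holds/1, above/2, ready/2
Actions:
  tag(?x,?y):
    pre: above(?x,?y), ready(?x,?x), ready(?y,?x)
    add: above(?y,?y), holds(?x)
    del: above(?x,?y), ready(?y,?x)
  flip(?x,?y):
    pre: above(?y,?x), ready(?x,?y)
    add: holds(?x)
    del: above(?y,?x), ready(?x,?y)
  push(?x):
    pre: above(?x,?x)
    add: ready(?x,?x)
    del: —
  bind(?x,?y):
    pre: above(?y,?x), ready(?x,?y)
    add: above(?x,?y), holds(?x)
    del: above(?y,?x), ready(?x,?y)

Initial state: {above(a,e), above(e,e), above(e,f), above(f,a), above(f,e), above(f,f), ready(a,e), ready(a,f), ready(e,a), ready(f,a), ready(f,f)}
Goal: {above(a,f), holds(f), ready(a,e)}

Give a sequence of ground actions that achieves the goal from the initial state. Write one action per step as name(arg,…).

flip(f,f); bind(a,f)

1. flip(f,f)  →  {above(a,e), above(e,e), above(e,f), above(f,a), above(f,e), holds(f), ready(a,e), ready(a,f), ready(e,a), ready(f,a)}
2. bind(a,f)  →  {above(a,e), above(a,f), above(e,e), above(e,f), above(f,e), holds(a), holds(f), ready(a,e), ready(e,a), ready(f,a)}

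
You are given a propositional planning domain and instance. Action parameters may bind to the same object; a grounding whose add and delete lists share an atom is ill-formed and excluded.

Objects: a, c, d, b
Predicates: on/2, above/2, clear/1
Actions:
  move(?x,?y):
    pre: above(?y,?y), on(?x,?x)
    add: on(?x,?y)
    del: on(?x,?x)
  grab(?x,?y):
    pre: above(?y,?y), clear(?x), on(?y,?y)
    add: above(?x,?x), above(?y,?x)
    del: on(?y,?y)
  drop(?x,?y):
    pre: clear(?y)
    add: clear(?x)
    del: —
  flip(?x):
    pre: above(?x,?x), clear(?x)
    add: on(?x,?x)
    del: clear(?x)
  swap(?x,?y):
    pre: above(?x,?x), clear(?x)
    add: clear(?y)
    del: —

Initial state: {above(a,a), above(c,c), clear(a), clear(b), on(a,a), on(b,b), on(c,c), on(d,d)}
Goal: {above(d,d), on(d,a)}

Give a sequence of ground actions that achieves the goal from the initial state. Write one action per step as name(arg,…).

move(d,a); drop(d,a); grab(d,a)

1. move(d,a)  →  {above(a,a), above(c,c), clear(a), clear(b), on(a,a), on(b,b), on(c,c), on(d,a)}
2. drop(d,a)  →  {above(a,a), above(c,c), clear(a), clear(b), clear(d), on(a,a), on(b,b), on(c,c), on(d,a)}
3. grab(d,a)  →  {above(a,a), above(a,d), above(c,c), above(d,d), clear(a), clear(b), clear(d), on(b,b), on(c,c), on(d,a)}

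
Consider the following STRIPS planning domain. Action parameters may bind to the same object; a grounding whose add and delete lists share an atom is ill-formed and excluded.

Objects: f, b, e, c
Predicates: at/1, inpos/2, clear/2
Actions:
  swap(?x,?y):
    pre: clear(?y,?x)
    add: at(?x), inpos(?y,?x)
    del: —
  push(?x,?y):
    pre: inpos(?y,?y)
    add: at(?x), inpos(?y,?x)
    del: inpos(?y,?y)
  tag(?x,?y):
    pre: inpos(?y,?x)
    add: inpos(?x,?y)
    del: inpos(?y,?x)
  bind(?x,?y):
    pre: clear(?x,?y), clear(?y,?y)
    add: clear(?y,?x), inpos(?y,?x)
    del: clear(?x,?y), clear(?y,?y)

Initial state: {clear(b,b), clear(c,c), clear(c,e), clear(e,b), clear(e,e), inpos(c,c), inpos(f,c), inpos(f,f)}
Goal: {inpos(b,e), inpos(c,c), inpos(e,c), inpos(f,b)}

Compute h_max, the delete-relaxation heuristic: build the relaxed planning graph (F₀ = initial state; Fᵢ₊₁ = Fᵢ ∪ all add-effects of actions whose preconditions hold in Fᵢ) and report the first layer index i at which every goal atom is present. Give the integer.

1

F0 = init (8 atoms)
F1 = F0 ∪ {at(b), at(c), at(e), at(f), clear(b,e), clear(e,c), inpos(b,b), inpos(b,e), inpos(c,b), inpos(c,e), inpos(c,f), inpos(e,b), inpos(e,c), inpos(e,e), inpos(f,b), inpos(f,e)}  (24 atoms)
goal ⊆ F1  ⇒  h_max = 1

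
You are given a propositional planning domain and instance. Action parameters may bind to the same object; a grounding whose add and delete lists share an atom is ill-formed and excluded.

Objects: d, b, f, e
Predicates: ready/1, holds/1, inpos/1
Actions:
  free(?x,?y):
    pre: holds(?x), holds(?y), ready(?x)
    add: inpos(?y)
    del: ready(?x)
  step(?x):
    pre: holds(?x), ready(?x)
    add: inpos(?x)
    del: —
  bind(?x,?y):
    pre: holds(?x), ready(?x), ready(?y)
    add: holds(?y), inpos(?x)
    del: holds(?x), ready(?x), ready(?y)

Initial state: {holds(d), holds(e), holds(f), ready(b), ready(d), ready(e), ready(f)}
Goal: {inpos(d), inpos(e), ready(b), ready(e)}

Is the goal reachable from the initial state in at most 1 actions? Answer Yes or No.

1. free(d,d)  →  {holds(d), holds(e), holds(f), inpos(d), ready(b), ready(e), ready(f)}
2. free(f,e)  →  {holds(d), holds(e), holds(f), inpos(d), inpos(e), ready(b), ready(e)}
optimal plan length = 2; 2 > 1

No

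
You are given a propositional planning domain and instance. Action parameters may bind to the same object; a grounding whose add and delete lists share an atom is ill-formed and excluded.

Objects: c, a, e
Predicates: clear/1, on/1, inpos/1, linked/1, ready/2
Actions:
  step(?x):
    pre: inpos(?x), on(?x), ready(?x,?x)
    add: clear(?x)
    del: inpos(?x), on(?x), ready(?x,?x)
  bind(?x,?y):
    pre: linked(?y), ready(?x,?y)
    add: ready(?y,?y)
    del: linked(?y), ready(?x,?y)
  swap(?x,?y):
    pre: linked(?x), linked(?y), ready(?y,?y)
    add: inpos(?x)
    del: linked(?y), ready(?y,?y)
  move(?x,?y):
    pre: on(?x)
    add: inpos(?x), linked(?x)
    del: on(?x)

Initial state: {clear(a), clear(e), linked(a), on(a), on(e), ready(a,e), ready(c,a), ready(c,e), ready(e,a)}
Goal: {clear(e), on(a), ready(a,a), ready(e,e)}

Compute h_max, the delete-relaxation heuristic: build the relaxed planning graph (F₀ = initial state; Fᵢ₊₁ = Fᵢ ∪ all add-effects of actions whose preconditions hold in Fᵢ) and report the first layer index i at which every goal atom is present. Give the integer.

2

F0 = init (9 atoms)
F1 = F0 ∪ {inpos(a), inpos(e), linked(e), ready(a,a)}  (13 atoms)
F2 = F1 ∪ {ready(e,e)}  (14 atoms)
goal ⊆ F2  ⇒  h_max = 2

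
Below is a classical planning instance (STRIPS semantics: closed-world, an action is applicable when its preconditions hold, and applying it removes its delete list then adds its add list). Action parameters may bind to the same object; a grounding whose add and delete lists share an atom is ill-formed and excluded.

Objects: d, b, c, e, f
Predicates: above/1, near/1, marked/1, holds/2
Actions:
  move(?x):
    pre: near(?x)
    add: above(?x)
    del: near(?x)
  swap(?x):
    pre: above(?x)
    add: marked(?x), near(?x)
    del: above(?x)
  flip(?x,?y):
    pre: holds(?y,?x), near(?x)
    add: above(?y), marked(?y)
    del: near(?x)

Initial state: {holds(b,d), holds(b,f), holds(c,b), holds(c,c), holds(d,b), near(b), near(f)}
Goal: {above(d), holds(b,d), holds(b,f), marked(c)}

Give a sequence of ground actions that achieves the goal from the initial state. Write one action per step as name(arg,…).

1. flip(b,d)  →  {above(d), holds(b,d), holds(b,f), holds(c,b), holds(c,c), holds(d,b), marked(d), near(f)}
2. flip(f,b)  →  {above(b), above(d), holds(b,d), holds(b,f), holds(c,b), holds(c,c), holds(d,b), marked(b), marked(d)}
3. swap(b)  →  {above(d), holds(b,d), holds(b,f), holds(c,b), holds(c,c), holds(d,b), marked(b), marked(d), near(b)}
4. flip(b,c)  →  {above(c), above(d), holds(b,d), holds(b,f), holds(c,b), holds(c,c), holds(d,b), marked(b), marked(c), marked(d)}

flip(b,d); flip(f,b); swap(b); flip(b,c)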